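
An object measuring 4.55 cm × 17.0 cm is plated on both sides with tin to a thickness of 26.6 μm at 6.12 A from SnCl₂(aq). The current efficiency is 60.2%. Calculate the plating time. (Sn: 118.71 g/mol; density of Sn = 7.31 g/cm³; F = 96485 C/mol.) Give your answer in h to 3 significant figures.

Plated area = 2 × 4.55 × 17.0 = 154.7 cm²
Volume = 154.7 × 26.6×10⁻⁴ cm = 0.4115 cm³
m(Sn) = 0.4115 × 7.31 = 3.008 g
n(Sn) = 3.008 / 118.71 = 0.02534 mol; n(e⁻) = 2 × 0.02534 = 0.05068 mol
Q = 0.05068 × 96485 / 0.602 = 8123 C
t = 8123 / 6.12 = 1327 s = 0.369 h

0.369 h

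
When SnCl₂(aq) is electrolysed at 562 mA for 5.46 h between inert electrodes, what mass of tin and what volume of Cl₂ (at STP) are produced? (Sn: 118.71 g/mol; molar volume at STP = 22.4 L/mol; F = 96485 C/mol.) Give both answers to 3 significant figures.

Q = 0.562 × 19656 = 11050 C; n(e⁻) = 11050 / 96485 = 0.1145 mol
Cathode: Sn²⁺ + 2e⁻ → Sn → n(Sn) = 0.1145/2 = 0.05725 mol → 6.80 g
Anode: 2Cl⁻ → Cl₂ + 2e⁻ → n(Cl₂) = 0.1145/2 = 0.05725 mol → 1.28 L

6.80 g Sn; 1.28 L Cl₂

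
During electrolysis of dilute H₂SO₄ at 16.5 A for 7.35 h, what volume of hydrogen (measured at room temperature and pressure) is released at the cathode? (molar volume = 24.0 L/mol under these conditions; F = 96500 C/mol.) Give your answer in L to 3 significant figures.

Q = 16.5 A × 26460 s = 4.366×10^5 C
Moles of electrons = 4.366×10^5 / 96500 = 4.524 mol
2H⁺ + 2e⁻ → H₂, so n(H₂) = 4.524 / 2 = 2.262 mol
V = 2.262 × 24.0 = 54.29 L

54.3 L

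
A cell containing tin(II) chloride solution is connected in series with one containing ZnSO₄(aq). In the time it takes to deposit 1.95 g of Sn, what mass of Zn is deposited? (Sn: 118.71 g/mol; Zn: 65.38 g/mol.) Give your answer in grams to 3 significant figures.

n(Sn) = 1.95 / 118.71 = 0.01643 mol
Sn²⁺ + 2e⁻ → Sn, so n(e⁻) = 2 × 0.01643 = 0.03286 mol
Same current for the same time ⇒ same n(e⁻) = 0.03286 mol in both cells.
Zn²⁺ + 2e⁻ → Zn, so n(Zn) = 0.03286 / 2 = 0.01643 mol
m(Zn) = 0.01643 × 65.38 = 1.07 g

1.07 g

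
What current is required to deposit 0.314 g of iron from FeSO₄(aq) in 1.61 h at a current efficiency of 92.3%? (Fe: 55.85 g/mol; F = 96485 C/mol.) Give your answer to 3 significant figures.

n(Fe) = 0.314 / 55.85 = 0.005622 mol
Fe²⁺ + 2e⁻ → Fe, so n(e⁻) = 2 × 0.005622 = 0.01124 mol
Q = 0.01124 × 96485 / 0.923 = 1175 C
I = Q / t = 1175 / 5796 s = 0.203 A

0.203 A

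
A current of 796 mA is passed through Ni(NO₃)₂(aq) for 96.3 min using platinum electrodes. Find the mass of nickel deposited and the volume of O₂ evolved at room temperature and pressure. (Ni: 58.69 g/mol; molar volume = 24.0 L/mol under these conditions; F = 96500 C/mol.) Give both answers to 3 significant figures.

Q = 0.796 × 5778 = 4599 C; n(e⁻) = 4599 / 96500 = 0.04766 mol
Cathode: Ni²⁺ + 2e⁻ → Ni → n(Ni) = 0.04766/2 = 0.02383 mol → 1.40 g
Anode: 2H₂O → O₂ + 4H⁺ + 4e⁻ → n(O₂) = 0.04766/4 = 0.01192 mol → 0.286 L

1.40 g Ni; 0.286 L O₂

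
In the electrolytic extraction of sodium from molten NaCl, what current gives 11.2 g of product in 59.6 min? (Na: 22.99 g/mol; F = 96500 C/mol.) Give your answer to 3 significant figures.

13.1 A

n(Na) = 11.2 / 22.99 = 0.4872 mol
Na⁺ + e⁻ → Na, so n(e⁻) = 0.4872 mol
Q = 0.4872 × 96500 = 47010 C
I = Q / t = 47010 / 3576 s = 13.1 A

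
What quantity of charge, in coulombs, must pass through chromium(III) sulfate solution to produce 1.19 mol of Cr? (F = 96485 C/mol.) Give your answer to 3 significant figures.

3.44×10^5 C

Cr³⁺ + 3e⁻ → Cr, so n(e⁻) = 3 × 1.19 = 3.570 mol
Q = 3.570 × 96485 = 3.445×10^5 C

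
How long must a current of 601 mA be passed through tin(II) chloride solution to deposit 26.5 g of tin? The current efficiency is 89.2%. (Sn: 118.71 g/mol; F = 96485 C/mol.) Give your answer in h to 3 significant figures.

n(Sn) = 26.5 / 118.71 = 0.2232 mol
Sn²⁺ + 2e⁻ → Sn, so n(e⁻) = 2 × 0.2232 = 0.4464 mol
Q = 0.4464 × 96485 / 0.892 = 48290 C
t = Q / I = 48290 / 0.601 = 80350 s = 22.3 h

22.3 h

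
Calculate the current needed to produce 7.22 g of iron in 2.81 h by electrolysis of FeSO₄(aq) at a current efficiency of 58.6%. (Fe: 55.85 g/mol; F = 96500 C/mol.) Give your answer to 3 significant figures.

n(Fe) = 7.22 / 55.85 = 0.1293 mol
Fe²⁺ + 2e⁻ → Fe, so n(e⁻) = 2 × 0.1293 = 0.2586 mol
Q = 0.2586 × 96500 / 0.586 = 42590 C
I = Q / t = 42590 / 10116 s = 4.21 A

4.21 A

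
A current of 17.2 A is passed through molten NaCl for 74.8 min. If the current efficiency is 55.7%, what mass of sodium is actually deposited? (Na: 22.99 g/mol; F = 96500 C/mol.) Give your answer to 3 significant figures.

Q = 17.2 × 4488 = 77190 C
n(e⁻) = 77190 / 96500 = 0.7999 mol
Na⁺ + e⁻ → Na, so theoretical m(Na) = 0.7999 × 22.99 = 18.39 g
Actual mass = 55.7% × 18.39 = 10.2 g

10.2 g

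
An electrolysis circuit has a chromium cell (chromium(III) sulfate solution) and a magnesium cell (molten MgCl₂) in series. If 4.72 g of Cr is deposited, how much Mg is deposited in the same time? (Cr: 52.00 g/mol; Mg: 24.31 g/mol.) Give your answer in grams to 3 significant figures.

n(Cr) = 4.72 / 52.00 = 0.09077 mol
Cr³⁺ + 3e⁻ → Cr, so n(e⁻) = 3 × 0.09077 = 0.2723 mol
Same current for the same time ⇒ same n(e⁻) = 0.2723 mol in both cells.
Mg²⁺ + 2e⁻ → Mg, so n(Mg) = 0.2723 / 2 = 0.1362 mol
m(Mg) = 0.1362 × 24.31 = 3.31 g

3.31 g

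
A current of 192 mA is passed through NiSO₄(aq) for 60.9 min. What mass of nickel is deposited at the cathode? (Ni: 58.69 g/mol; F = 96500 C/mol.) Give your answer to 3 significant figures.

0.213 g

Q = It = 0.192 × 3654 = 701.6 C
n(e⁻) = Q/F = 701.6/96500 = 0.007270 mol
Ni²⁺ + 2e⁻ → Ni, so n(Ni) = 0.007270 / 2 = 0.003635 mol
m = 0.003635 × 58.69 = 0.213 g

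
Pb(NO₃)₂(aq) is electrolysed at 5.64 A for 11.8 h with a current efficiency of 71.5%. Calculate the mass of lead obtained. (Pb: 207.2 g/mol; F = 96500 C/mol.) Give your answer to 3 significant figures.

184 g

Q = 5.64 × 42480 = 2.396×10^5 C
n(e⁻) = 2.396×10^5 / 96500 = 2.483 mol
Pb²⁺ + 2e⁻ → Pb, so theoretical m(Pb) = 1.242 × 207.2 = 257.3 g
Actual mass = 71.5% × 257.3 = 184 g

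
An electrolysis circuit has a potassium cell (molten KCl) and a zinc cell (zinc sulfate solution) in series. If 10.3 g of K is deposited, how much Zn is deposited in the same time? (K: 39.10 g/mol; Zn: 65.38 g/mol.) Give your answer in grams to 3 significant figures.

n(K) = 10.3 / 39.10 = 0.2634 mol
K⁺ + e⁻ → K, so n(e⁻) = 0.2634 mol
Same current for the same time ⇒ same n(e⁻) = 0.2634 mol in both cells.
Zn²⁺ + 2e⁻ → Zn, so n(Zn) = 0.2634 / 2 = 0.1317 mol
m(Zn) = 0.1317 × 65.38 = 8.61 g

8.61 g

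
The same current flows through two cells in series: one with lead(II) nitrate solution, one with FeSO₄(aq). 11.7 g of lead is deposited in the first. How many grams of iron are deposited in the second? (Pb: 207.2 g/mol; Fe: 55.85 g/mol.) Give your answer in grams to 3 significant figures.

3.15 g

n(Pb) = 11.7 / 207.2 = 0.05647 mol
Pb²⁺ + 2e⁻ → Pb, so n(e⁻) = 2 × 0.05647 = 0.1129 mol
The cells are in series, so the same charge (and hence the same n(e⁻) = 0.1129 mol) passes through both.
Fe²⁺ + 2e⁻ → Fe, so n(Fe) = 0.1129 / 2 = 0.05645 mol
m(Fe) = 0.05645 × 55.85 = 3.15 g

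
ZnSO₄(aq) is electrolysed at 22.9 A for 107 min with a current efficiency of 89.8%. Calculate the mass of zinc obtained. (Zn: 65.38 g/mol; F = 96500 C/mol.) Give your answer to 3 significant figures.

44.7 g

Q = 22.9 × 6420 = 1.470×10^5 C
n(e⁻) = 1.470×10^5 / 96500 = 1.523 mol
Zn²⁺ + 2e⁻ → Zn, so theoretical m(Zn) = 0.7615 × 65.38 = 49.79 g
Actual mass = 89.8% × 49.79 = 44.7 g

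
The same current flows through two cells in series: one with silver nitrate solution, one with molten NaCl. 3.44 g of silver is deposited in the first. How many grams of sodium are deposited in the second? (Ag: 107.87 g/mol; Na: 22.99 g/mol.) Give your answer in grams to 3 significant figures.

n(Ag) = 3.44 / 107.87 = 0.03189 mol
Ag⁺ + e⁻ → Ag, so n(e⁻) = 0.03189 mol
Since the cells are in series, n(e⁻) in the Na cell is also 0.03189 mol.
Na⁺ + e⁻ → Na, so n(Na) = 0.03189 mol
m(Na) = 0.03189 × 22.99 = 0.733 g

0.733 g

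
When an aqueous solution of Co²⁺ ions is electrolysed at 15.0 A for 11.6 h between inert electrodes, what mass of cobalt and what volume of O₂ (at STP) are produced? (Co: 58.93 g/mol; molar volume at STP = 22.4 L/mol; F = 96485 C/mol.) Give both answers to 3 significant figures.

191 g Co; 36.4 L O₂

Q = 15.0 × 41760 = 6.264×10^5 C; n(e⁻) = 6.264×10^5 / 96485 = 6.492 mol
Cathode: Co²⁺ + 2e⁻ → Co → n(Co) = 6.492/2 = 3.246 mol → 191 g
Anode: 2H₂O → O₂ + 4H⁺ + 4e⁻ → n(O₂) = 6.492/4 = 1.623 mol → 36.4 L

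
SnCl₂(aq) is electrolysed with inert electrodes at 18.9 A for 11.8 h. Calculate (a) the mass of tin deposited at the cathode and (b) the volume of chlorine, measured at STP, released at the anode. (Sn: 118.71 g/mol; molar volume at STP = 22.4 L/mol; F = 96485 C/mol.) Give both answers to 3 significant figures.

494 g Sn; 93.2 L Cl₂

Q = 18.9 × 42480 = 8.029×10^5 C; n(e⁻) = 8.029×10^5 / 96485 = 8.322 mol
Cathode: Sn²⁺ + 2e⁻ → Sn → n(Sn) = 8.322/2 = 4.161 mol → 494 g
Anode: 2Cl⁻ → Cl₂ + 2e⁻ → n(Cl₂) = 8.322/2 = 4.161 mol → 93.2 L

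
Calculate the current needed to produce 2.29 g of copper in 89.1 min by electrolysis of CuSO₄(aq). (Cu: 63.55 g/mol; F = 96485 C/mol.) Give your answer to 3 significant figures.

n(Cu) = 2.29 / 63.55 = 0.03603 mol
Cu²⁺ + 2e⁻ → Cu, so n(e⁻) = 2 × 0.03603 = 0.07206 mol
Q = 0.07206 × 96485 = 6953 C
I = Q / t = 6953 / 5346 s = 1.30 A

1.30 A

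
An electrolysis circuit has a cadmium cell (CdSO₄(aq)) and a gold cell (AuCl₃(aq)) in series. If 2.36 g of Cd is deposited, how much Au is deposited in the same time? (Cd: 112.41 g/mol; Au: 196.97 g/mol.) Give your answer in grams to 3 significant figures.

n(Cd) = 2.36 / 112.41 = 0.02099 mol
Cd²⁺ + 2e⁻ → Cd, so n(e⁻) = 2 × 0.02099 = 0.04198 mol
In series, the same 0.04198 mol of electrons flows through the second cell.
Au³⁺ + 3e⁻ → Au, so n(Au) = 0.04198 / 3 = 0.01399 mol
m(Au) = 0.01399 × 196.97 = 2.76 g

2.76 g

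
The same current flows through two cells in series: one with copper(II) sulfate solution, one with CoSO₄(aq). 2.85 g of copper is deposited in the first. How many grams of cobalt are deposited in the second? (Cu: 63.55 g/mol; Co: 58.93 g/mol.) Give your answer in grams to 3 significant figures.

n(Cu) = 2.85 / 63.55 = 0.04485 mol
Cu²⁺ + 2e⁻ → Cu, so n(e⁻) = 2 × 0.04485 = 0.08970 mol
The cells are in series, so the same charge (and hence the same n(e⁻) = 0.08970 mol) passes through both.
Co²⁺ + 2e⁻ → Co, so n(Co) = 0.08970 / 2 = 0.04485 mol
m(Co) = 0.04485 × 58.93 = 2.64 g

2.64 g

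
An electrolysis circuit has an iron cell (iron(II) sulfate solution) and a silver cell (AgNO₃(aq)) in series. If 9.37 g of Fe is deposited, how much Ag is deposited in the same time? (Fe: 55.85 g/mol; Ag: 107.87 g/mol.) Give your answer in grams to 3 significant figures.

n(Fe) = 9.37 / 55.85 = 0.1678 mol
Fe²⁺ + 2e⁻ → Fe, so n(e⁻) = 2 × 0.1678 = 0.3356 mol
In series, the same 0.3356 mol of electrons flows through the second cell.
Ag⁺ + e⁻ → Ag, so n(Ag) = 0.3356 mol
m(Ag) = 0.3356 × 107.87 = 36.2 g

36.2 g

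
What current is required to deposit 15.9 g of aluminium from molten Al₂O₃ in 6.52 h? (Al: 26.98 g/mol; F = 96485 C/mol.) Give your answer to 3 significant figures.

7.27 A

n(Al) = 15.9 / 26.98 = 0.5893 mol
Al³⁺ + 3e⁻ → Al, so n(e⁻) = 3 × 0.5893 = 1.768 mol
Q = 1.768 × 96485 = 1.706×10^5 C
I = Q / t = 1.706×10^5 / 23472 s = 7.27 A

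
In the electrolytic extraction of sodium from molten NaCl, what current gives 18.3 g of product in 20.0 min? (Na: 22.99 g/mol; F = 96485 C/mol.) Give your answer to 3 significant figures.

64.0 A

n(Na) = 18.3 / 22.99 = 0.7960 mol
Na⁺ + e⁻ → Na, so n(e⁻) = 0.7960 mol
Q = 0.7960 × 96485 = 76800 C
I = Q / t = 76800 / 1200 s = 64.0 A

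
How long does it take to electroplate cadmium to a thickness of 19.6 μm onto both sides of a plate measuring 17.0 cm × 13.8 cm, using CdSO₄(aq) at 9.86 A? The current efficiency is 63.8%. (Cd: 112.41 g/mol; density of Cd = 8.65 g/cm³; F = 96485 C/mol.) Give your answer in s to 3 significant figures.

2170 s

Plated area = 2 × 17.0 × 13.8 = 469.2 cm²
Volume = 469.2 × 19.6×10⁻⁴ cm = 0.9196 cm³
m(Cd) = 0.9196 × 8.65 = 7.955 g
n(Cd) = 7.955 / 112.41 = 0.07077 mol; n(e⁻) = 2 × 0.07077 = 0.1415 mol
Q = 0.1415 × 96485 / 0.638 = 21400 C
t = 21400 / 9.86 = 2170 s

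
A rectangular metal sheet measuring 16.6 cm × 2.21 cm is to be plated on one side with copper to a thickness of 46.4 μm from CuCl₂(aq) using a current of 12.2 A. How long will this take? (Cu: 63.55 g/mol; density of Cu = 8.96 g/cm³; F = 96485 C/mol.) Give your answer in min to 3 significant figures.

6.33 min

Plated area = 16.6 × 2.21 = 36.69 cm²
Volume = 36.69 × 46.4×10⁻⁴ cm = 0.1702 cm³
m(Cu) = 0.1702 × 8.96 = 1.525 g
n(Cu) = 1.525 / 63.55 = 0.02400 mol; n(e⁻) = 2 × 0.02400 = 0.04800 mol
Q = 0.04800 × 96485 = 4631 C
t = 4631 / 12.2 = 379.6 s = 6.33 min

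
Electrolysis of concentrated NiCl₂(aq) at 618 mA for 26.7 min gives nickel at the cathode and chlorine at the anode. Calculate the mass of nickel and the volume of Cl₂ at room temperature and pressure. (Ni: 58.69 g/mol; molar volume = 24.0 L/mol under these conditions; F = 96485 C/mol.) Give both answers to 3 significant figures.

Q = 0.618 × 1602 = 990.0 C; n(e⁻) = 990.0 / 96485 = 0.01026 mol
Cathode: Ni²⁺ + 2e⁻ → Ni → n(Ni) = 0.01026/2 = 0.005130 mol → 0.301 g
Anode: 2Cl⁻ → Cl₂ + 2e⁻ → n(Cl₂) = 0.01026/2 = 0.005130 mol → 0.123 L

0.301 g Ni; 0.123 L Cl₂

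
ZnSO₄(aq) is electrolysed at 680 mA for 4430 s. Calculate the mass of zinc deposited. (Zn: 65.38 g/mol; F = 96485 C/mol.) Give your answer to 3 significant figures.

Q = 0.680 A × 4430 s = 3012 C
n(e⁻) = Q/F = 3012/96485 = 0.03122 mol
Zn²⁺ + 2e⁻ → Zn, so n(Zn) = 0.03122 / 2 = 0.01561 mol
m = 0.01561 × 65.38 = 1.02 g

1.02 g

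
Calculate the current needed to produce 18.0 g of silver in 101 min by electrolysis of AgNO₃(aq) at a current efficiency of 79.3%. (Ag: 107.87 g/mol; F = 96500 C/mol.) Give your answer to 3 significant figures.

n(Ag) = 18.0 / 107.87 = 0.1669 mol
Ag⁺ + e⁻ → Ag, so n(e⁻) = 0.1669 mol
Q = 0.1669 × 96500 / 0.793 = 20310 C
I = Q / t = 20310 / 6060 s = 3.35 A

3.35 A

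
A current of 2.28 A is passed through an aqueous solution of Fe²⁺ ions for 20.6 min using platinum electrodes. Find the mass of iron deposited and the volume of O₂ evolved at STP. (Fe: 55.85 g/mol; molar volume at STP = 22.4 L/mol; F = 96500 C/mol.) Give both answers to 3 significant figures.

Q = 2.28 × 1236 = 2818 C; n(e⁻) = 2818 / 96500 = 0.02920 mol
Cathode: Fe²⁺ + 2e⁻ → Fe → n(Fe) = 0.02920/2 = 0.01460 mol → 0.815 g
Anode: 2H₂O → O₂ + 4H⁺ + 4e⁻ → n(O₂) = 0.02920/4 = 0.007300 mol → 0.164 L

0.815 g Fe; 0.164 L O₂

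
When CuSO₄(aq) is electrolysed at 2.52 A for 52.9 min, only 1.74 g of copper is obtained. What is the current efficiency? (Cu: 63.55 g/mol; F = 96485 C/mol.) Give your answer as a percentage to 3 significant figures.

66.1%

Q = 2.52 × 3174 = 7998 C
n(e⁻) = 7998 / 96485 = 0.08289 mol
Cu²⁺ + 2e⁻ → Cu, so theoretical n(Cu) = 0.04145 mol → 2.634 g
Efficiency = 1.74 / 2.634 = 0.6606 = 66.1%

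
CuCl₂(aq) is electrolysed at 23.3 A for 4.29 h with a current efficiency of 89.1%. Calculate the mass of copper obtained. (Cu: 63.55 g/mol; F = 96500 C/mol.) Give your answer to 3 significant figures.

Q = 23.3 × 15444 = 3.598×10^5 C
n(e⁻) = 3.598×10^5 / 96500 = 3.728 mol
Cu²⁺ + 2e⁻ → Cu, so theoretical m(Cu) = 1.864 × 63.55 = 118.5 g
Actual mass = 89.1% × 118.5 = 106 g

106 g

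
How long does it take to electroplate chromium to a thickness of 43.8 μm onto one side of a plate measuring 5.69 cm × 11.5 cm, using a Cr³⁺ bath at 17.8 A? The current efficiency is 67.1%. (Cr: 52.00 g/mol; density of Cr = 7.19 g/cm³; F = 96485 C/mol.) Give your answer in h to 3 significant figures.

Plated area = 5.69 × 11.5 = 65.44 cm²
Volume = 65.44 × 43.8×10⁻⁴ cm = 0.2866 cm³
m(Cr) = 0.2866 × 7.19 = 2.061 g
n(Cr) = 2.061 / 52.00 = 0.03963 mol; n(e⁻) = 3 × 0.03963 = 0.1189 mol
Q = 0.1189 × 96485 / 0.671 = 17100 C
t = 17100 / 17.8 = 960.7 s = 0.267 h

0.267 h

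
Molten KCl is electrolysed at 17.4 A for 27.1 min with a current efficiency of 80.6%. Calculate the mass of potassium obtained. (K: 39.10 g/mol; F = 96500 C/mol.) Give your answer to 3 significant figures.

Q = 17.4 × 1626 = 28290 C
n(e⁻) = 28290 / 96500 = 0.2932 mol
K⁺ + e⁻ → K, so theoretical m(K) = 0.2932 × 39.10 = 11.46 g
Actual mass = 80.6% × 11.46 = 9.24 g

9.24 g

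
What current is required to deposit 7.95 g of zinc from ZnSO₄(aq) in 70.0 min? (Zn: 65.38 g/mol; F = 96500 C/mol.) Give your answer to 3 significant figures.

5.59 A

n(Zn) = 7.95 / 65.38 = 0.1216 mol
Zn²⁺ + 2e⁻ → Zn, so n(e⁻) = 2 × 0.1216 = 0.2432 mol
Q = 0.2432 × 96500 = 23470 C
I = Q / t = 23470 / 4200 s = 5.59 A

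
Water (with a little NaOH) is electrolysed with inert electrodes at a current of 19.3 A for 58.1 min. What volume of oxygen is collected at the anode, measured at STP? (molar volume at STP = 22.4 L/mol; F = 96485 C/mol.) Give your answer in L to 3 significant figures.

3.90 L

Q = 19.3 A × 3486 s = 67280 C
n(e⁻) = 67280 / 96485 = 0.6973 mol
2H₂O → O₂ + 4H⁺ + 4e⁻, so n(O₂) = 0.6973 / 4 = 0.1743 mol
V = 0.1743 × 22.4 = 3.904 L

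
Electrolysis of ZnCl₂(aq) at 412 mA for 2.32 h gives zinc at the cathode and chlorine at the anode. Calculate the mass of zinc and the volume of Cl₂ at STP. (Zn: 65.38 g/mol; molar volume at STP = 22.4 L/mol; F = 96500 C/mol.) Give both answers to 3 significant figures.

Q = 0.412 × 8352 = 3441 C; n(e⁻) = 3441 / 96500 = 0.03566 mol
Cathode: Zn²⁺ + 2e⁻ → Zn → n(Zn) = 0.03566/2 = 0.01783 mol → 1.17 g
Anode: 2Cl⁻ → Cl₂ + 2e⁻ → n(Cl₂) = 0.03566/2 = 0.01783 mol → 0.399 L

1.17 g Zn; 0.399 L Cl₂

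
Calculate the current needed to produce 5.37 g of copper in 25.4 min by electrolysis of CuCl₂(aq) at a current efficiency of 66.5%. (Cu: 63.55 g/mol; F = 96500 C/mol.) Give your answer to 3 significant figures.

16.1 A

n(Cu) = 5.37 / 63.55 = 0.08450 mol
Cu²⁺ + 2e⁻ → Cu, so n(e⁻) = 2 × 0.08450 = 0.1690 mol
Q = 0.1690 × 96500 / 0.665 = 24520 C
I = Q / t = 24520 / 1524 s = 16.1 A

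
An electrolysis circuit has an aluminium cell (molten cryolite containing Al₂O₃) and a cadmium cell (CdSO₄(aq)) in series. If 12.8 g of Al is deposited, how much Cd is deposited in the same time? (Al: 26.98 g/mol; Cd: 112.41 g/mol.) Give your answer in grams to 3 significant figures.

n(Al) = 12.8 / 26.98 = 0.4744 mol
Al³⁺ + 3e⁻ → Al, so n(e⁻) = 3 × 0.4744 = 1.423 mol
The cells are in series, so the same charge (and hence the same n(e⁻) = 1.423 mol) passes through both.
Cd²⁺ + 2e⁻ → Cd, so n(Cd) = 1.423 / 2 = 0.7115 mol
m(Cd) = 0.7115 × 112.41 = 80.0 g

80.0 g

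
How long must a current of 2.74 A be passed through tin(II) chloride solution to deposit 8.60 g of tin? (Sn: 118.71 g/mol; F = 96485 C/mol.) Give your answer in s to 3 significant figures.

5100 s

n(Sn) = 8.60 / 118.71 = 0.07245 mol
Sn²⁺ + 2e⁻ → Sn, so n(e⁻) = 2 × 0.07245 = 0.1449 mol
Q = 0.1449 × 96485 = 13980 C
t = Q / I = 13980 / 2.74 = 5102 s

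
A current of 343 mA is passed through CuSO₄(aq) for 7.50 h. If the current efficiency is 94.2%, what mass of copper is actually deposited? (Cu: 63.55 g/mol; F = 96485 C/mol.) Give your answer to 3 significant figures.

2.87 g

Q = 0.343 × 27000 = 9261 C
n(e⁻) = 9261 / 96485 = 0.09598 mol
Cu²⁺ + 2e⁻ → Cu, so theoretical m(Cu) = 0.04799 × 63.55 = 3.050 g
Actual mass = 94.2% × 3.050 = 2.87 g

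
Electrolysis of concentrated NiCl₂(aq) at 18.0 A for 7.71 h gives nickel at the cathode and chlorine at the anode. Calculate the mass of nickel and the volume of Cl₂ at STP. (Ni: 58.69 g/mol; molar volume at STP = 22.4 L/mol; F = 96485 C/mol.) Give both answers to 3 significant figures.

Q = 18.0 × 27756 = 4.996×10^5 C; n(e⁻) = 4.996×10^5 / 96485 = 5.178 mol
Cathode: Ni²⁺ + 2e⁻ → Ni → n(Ni) = 5.178/2 = 2.589 mol → 152 g
Anode: 2Cl⁻ → Cl₂ + 2e⁻ → n(Cl₂) = 5.178/2 = 2.589 mol → 58.0 L

152 g Ni; 58.0 L Cl₂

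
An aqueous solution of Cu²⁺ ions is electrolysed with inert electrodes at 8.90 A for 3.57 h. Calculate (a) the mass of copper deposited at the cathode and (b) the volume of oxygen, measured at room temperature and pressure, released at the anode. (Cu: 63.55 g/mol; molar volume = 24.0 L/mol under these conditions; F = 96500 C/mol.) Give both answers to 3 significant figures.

37.7 g Cu; 7.11 L O₂

Q = 8.90 × 12852 = 1.144×10^5 C; n(e⁻) = 1.144×10^5 / 96500 = 1.185 mol
Cathode: Cu²⁺ + 2e⁻ → Cu → n(Cu) = 1.185/2 = 0.5925 mol → 37.7 g
Anode: 2H₂O → O₂ + 4H⁺ + 4e⁻ → n(O₂) = 1.185/4 = 0.2963 mol → 7.11 L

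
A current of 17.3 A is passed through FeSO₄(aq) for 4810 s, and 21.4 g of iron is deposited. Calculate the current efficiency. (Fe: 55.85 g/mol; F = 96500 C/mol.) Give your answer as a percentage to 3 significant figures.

88.9%

Q = 17.3 × 4810 = 83210 C
n(e⁻) = 83210 / 96500 = 0.8623 mol
Fe²⁺ + 2e⁻ → Fe, so theoretical n(Fe) = 0.4312 mol → 24.08 g
Efficiency = 21.4 / 24.08 = 0.8887 = 88.9%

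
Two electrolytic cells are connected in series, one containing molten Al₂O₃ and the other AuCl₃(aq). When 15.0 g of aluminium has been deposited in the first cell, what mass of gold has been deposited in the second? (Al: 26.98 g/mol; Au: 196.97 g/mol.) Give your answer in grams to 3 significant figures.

110 g

n(Al) = 15.0 / 26.98 = 0.5560 mol
Al³⁺ + 3e⁻ → Al, so n(e⁻) = 3 × 0.5560 = 1.668 mol
The cells are in series, so the same charge (and hence the same n(e⁻) = 1.668 mol) passes through both.
Au³⁺ + 3e⁻ → Au, so n(Au) = 1.668 / 3 = 0.5560 mol
m(Au) = 0.5560 × 196.97 = 110 g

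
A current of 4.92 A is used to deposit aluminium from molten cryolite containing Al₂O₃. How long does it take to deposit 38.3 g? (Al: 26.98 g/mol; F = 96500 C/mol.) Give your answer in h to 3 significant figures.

n(Al) = 38.3 / 26.98 = 1.420 mol
Al³⁺ + 3e⁻ → Al, so n(e⁻) = 3 × 1.420 = 4.260 mol
Q = 4.260 × 96500 = 4.111×10^5 C
t = Q / I = 4.111×10^5 / 4.92 = 83560 s = 23.2 h

23.2 h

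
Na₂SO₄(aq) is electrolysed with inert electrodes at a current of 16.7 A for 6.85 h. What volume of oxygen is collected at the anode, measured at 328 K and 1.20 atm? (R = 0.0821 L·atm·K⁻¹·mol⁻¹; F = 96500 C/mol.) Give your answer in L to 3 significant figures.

Q = 16.7 A × 24660 s = 4.118×10^5 C
Moles of electrons = 4.118×10^5 / 96500 = 4.267 mol
2H₂O → O₂ + 4H⁺ + 4e⁻, so n(O₂) = 4.267 / 4 = 1.067 mol
V = nRT/P = 1.067 × 0.0821 × 328 / 1.20 = 23.94 L

23.9 L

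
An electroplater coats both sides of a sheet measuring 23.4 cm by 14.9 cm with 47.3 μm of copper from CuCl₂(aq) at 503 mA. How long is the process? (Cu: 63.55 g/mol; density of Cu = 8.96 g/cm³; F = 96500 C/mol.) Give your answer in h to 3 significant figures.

49.6 h

Plated area = 2 × 23.4 × 14.9 = 697.3 cm²
Volume = 697.3 × 47.3×10⁻⁴ cm = 3.298 cm³
m(Cu) = 3.298 × 8.96 = 29.55 g
n(Cu) = 29.55 / 63.55 = 0.4650 mol; n(e⁻) = 2 × 0.4650 = 0.9300 mol
Q = 0.9300 × 96500 = 89750 C
t = 89750 / 0.503 = 1.784×10^5 s = 49.6 h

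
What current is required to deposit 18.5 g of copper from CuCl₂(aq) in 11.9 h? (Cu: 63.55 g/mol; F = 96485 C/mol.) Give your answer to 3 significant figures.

n(Cu) = 18.5 / 63.55 = 0.2911 mol
Cu²⁺ + 2e⁻ → Cu, so n(e⁻) = 2 × 0.2911 = 0.5822 mol
Q = 0.5822 × 96485 = 56170 C
I = Q / t = 56170 / 42840 s = 1.31 A

1.31 A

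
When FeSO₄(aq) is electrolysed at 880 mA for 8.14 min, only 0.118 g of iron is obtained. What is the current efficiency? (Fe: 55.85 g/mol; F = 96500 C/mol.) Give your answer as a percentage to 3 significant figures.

94.9%

Q = 0.880 × 488.4 = 429.8 C
n(e⁻) = 429.8 / 96500 = 0.004454 mol
Fe²⁺ + 2e⁻ → Fe, so theoretical n(Fe) = 0.002227 mol → 0.1244 g
Efficiency = 0.118 / 0.1244 = 0.9486 = 94.9%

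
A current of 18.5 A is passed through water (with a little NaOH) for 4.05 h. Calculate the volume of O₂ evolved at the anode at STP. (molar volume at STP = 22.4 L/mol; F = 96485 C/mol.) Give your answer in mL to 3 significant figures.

Q = It = 18.5 × 14580 = 2.697×10^5 C
n(e⁻) = 2.697×10^5 / 96485 = 2.795 mol
2H₂O → O₂ + 4H⁺ + 4e⁻, so n(O₂) = 2.795 / 4 = 0.6988 mol
V = 0.6988 × 22.4 = 15.65 L
= 15700 mL

15700 mL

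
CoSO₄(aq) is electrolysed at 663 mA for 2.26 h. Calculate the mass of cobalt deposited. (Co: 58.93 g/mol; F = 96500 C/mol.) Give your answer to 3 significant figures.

Q = 0.663 A × 8136 s = 5394 C
n(e⁻) = 5394 / 96500 = 0.05590 mol
Co²⁺ + 2e⁻ → Co, so n(Co) = 0.05590 / 2 = 0.02795 mol
m = 0.02795 × 58.93 = 1.65 g

1.65 g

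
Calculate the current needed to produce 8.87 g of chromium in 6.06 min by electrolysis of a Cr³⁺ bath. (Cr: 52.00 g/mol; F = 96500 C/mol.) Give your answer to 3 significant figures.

n(Cr) = 8.87 / 52.00 = 0.1706 mol
Cr³⁺ + 3e⁻ → Cr, so n(e⁻) = 3 × 0.1706 = 0.5118 mol
Q = 0.5118 × 96500 = 49390 C
I = Q / t = 49390 / 363.6 s = 136 A

136 A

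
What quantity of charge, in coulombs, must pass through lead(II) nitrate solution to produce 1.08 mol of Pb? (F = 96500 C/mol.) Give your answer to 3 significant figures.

Pb²⁺ + 2e⁻ → Pb, so n(e⁻) = 2 × 1.08 = 2.160 mol
Q = 2.160 × 96500 = 2.084×10^5 C

2.08×10^5 C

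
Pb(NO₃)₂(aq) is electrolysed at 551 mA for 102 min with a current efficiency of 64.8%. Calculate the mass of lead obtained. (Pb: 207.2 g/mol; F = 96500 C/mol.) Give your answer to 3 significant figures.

Q = 0.551 × 6120 = 3372 C
n(e⁻) = 3372 / 96500 = 0.03494 mol
Pb²⁺ + 2e⁻ → Pb, so theoretical m(Pb) = 0.01747 × 207.2 = 3.620 g
Actual mass = 64.8% × 3.620 = 2.35 g

2.35 g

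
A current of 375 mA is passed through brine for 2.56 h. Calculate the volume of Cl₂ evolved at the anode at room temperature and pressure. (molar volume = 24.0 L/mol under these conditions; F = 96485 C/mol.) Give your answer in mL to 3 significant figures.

Q = It = 0.375 × 9216 = 3456 C
n(e⁻) = Q/F = 3456/96485 = 0.03582 mol
2Cl⁻ → Cl₂ + 2e⁻, so n(Cl₂) = 0.03582 / 2 = 0.01791 mol
V = 0.01791 × 24.0 = 0.4298 L
= 430 mL

430 mL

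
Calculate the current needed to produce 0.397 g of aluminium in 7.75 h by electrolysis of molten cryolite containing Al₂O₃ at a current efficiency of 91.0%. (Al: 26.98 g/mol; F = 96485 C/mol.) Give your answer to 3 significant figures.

0.168 A

n(Al) = 0.397 / 26.98 = 0.01471 mol
Al³⁺ + 3e⁻ → Al, so n(e⁻) = 3 × 0.01471 = 0.04413 mol
Q = 0.04413 × 96485 / 0.910 = 4679 C
I = Q / t = 4679 / 27900 s = 0.168 A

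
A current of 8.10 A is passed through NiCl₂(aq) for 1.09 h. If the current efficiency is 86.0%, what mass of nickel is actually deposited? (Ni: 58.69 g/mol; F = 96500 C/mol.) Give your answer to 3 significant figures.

Q = 8.10 × 3924 = 31780 C
n(e⁻) = 31780 / 96500 = 0.3293 mol
Ni²⁺ + 2e⁻ → Ni, so theoretical m(Ni) = 0.1647 × 58.69 = 9.666 g
Actual mass = 86.0% × 9.666 = 8.31 g

8.31 g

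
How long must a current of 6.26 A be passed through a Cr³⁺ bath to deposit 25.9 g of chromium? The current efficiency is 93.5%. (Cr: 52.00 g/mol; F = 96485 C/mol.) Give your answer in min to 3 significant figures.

n(Cr) = 25.9 / 52.00 = 0.4981 mol
Cr³⁺ + 3e⁻ → Cr, so n(e⁻) = 3 × 0.4981 = 1.494 mol
Q = 1.494 × 96485 / 0.935 = 1.542×10^5 C
t = Q / I = 1.542×10^5 / 6.26 = 24630 s = 411 min

411 min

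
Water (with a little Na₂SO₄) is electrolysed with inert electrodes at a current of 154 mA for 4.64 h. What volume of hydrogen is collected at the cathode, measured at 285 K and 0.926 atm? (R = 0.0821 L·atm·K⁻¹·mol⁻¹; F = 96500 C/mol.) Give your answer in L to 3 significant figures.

0.337 L

Q = It = 0.154 × 16704 = 2572 C
Moles of electrons = 2572 / 96500 = 0.02665 mol
2H⁺ + 2e⁻ → H₂, so n(H₂) = 0.02665 / 2 = 0.01333 mol
V = nRT/P = 0.01333 × 0.0821 × 285 / 0.926 = 0.3368 L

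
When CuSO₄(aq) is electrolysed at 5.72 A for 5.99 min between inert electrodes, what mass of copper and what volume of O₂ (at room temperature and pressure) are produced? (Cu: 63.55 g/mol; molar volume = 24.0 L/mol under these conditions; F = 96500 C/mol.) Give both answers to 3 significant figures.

0.677 g Cu; 0.128 L O₂

Q = 5.72 × 359.4 = 2056 C; n(e⁻) = 2056 / 96500 = 0.02131 mol
Cathode: Cu²⁺ + 2e⁻ → Cu → n(Cu) = 0.02131/2 = 0.01066 mol → 0.677 g
Anode: 2H₂O → O₂ + 4H⁺ + 4e⁻ → n(O₂) = 0.02131/4 = 0.005328 mol → 0.128 L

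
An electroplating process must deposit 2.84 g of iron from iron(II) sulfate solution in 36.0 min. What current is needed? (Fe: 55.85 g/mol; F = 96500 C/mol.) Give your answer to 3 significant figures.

4.54 A

n(Fe) = 2.84 / 55.85 = 0.05085 mol
Fe²⁺ + 2e⁻ → Fe, so n(e⁻) = 2 × 0.05085 = 0.1017 mol
Q = 0.1017 × 96500 = 9814 C
I = Q / t = 9814 / 2160 s = 4.54 A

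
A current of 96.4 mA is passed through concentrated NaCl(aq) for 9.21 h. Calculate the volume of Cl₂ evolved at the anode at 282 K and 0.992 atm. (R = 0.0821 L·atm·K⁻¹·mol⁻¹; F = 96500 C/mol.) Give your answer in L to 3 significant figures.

Q = 0.0964 A × 33156 s = 3196 C
n(e⁻) = 3196 / 96500 = 0.03312 mol
2Cl⁻ → Cl₂ + 2e⁻, so n(Cl₂) = 0.03312 / 2 = 0.01656 mol
V = nRT/P = 0.01656 × 0.0821 × 282 / 0.992 = 0.3865 L

0.387 L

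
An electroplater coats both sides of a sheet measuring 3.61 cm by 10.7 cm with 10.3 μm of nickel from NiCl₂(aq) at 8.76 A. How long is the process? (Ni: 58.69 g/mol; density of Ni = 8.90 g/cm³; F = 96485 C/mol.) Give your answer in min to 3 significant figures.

Plated area = 2 × 3.61 × 10.7 = 77.25 cm²
Volume = 77.25 × 10.3×10⁻⁴ cm = 0.07957 cm³
m(Ni) = 0.07957 × 8.90 = 0.7082 g
n(Ni) = 0.7082 / 58.69 = 0.01207 mol; n(e⁻) = 2 × 0.01207 = 0.02414 mol
Q = 0.02414 × 96485 = 2329 C
t = 2329 / 8.76 = 265.9 s = 4.43 min

4.43 min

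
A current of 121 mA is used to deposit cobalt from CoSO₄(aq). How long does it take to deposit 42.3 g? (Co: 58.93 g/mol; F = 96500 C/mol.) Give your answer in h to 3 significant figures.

318 h

n(Co) = 42.3 / 58.93 = 0.7178 mol
Co²⁺ + 2e⁻ → Co, so n(e⁻) = 2 × 0.7178 = 1.436 mol
Q = 1.436 × 96500 = 1.386×10^5 C
t = Q / I = 1.386×10^5 / 0.121 = 1.145×10^6 s = 318 h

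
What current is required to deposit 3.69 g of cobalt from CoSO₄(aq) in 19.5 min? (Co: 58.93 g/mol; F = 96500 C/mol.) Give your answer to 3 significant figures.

10.3 A

n(Co) = 3.69 / 58.93 = 0.06262 mol
Co²⁺ + 2e⁻ → Co, so n(e⁻) = 2 × 0.06262 = 0.1252 mol
Q = 0.1252 × 96500 = 12080 C
I = Q / t = 12080 / 1170 s = 10.3 A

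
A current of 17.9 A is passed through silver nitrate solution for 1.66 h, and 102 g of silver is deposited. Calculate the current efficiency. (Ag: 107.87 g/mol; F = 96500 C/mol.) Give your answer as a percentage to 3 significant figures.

Q = 17.9 × 5976 = 1.070×10^5 C
n(e⁻) = 1.070×10^5 / 96500 = 1.109 mol
Ag⁺ + e⁻ → Ag, so theoretical n(Ag) = 1.109 mol → 119.6 g
Efficiency = 102 / 119.6 = 0.8528 = 85.3%

85.3%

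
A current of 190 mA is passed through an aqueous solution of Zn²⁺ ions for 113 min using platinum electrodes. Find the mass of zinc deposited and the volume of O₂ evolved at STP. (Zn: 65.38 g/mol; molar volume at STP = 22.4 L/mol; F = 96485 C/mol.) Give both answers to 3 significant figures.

Q = 0.190 × 6780 = 1288 C; n(e⁻) = 1288 / 96485 = 0.01335 mol
Cathode: Zn²⁺ + 2e⁻ → Zn → n(Zn) = 0.01335/2 = 0.006675 mol → 0.436 g
Anode: 2H₂O → O₂ + 4H⁺ + 4e⁻ → n(O₂) = 0.01335/4 = 0.003338 mol → 0.0748 L

0.436 g Zn; 0.0748 L O₂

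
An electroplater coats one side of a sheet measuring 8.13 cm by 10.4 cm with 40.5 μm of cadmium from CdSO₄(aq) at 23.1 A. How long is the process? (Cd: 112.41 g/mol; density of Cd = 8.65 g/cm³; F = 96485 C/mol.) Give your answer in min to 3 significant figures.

3.67 min

Plated area = 8.13 × 10.4 = 84.55 cm²
Volume = 84.55 × 40.5×10⁻⁴ cm = 0.3424 cm³
m(Cd) = 0.3424 × 8.65 = 2.962 g
n(Cd) = 2.962 / 112.41 = 0.02635 mol; n(e⁻) = 2 × 0.02635 = 0.05270 mol
Q = 0.05270 × 96485 = 5085 C
t = 5085 / 23.1 = 220.1 s = 3.67 min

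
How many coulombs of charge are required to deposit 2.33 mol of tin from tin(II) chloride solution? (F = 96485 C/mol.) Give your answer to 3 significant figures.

Sn²⁺ + 2e⁻ → Sn, so n(e⁻) = 2 × 2.33 = 4.660 mol
Q = 4.660 × 96485 = 4.496×10^5 C

4.50×10^5 C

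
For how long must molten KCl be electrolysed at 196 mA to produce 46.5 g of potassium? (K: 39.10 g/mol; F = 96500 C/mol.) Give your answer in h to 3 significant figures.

163 h

n(K) = 46.5 / 39.10 = 1.189 mol
K⁺ + e⁻ → K, so n(e⁻) = 1.189 mol
Q = 1.189 × 96500 = 1.147×10^5 C
t = Q / I = 1.147×10^5 / 0.196 = 5.852×10^5 s = 163 h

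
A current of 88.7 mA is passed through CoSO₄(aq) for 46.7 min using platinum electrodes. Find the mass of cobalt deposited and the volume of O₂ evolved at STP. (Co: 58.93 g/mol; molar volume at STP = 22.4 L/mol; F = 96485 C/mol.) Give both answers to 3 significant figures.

Q = 0.0887 × 2802 = 248.5 C; n(e⁻) = 248.5 / 96485 = 0.002576 mol
Cathode: Co²⁺ + 2e⁻ → Co → n(Co) = 0.002576/2 = 0.001288 mol → 0.0759 g
Anode: 2H₂O → O₂ + 4H⁺ + 4e⁻ → n(O₂) = 0.002576/4 = 6.440×10^-4 mol → 0.0144 L

0.0759 g Co; 0.0144 L O₂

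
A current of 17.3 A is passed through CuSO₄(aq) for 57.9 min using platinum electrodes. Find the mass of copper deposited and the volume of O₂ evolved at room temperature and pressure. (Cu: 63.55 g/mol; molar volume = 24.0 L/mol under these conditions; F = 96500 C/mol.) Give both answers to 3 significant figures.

19.8 g Cu; 3.74 L O₂

Q = 17.3 × 3474 = 60100 C; n(e⁻) = 60100 / 96500 = 0.6228 mol
Cathode: Cu²⁺ + 2e⁻ → Cu → n(Cu) = 0.6228/2 = 0.3114 mol → 19.8 g
Anode: 2H₂O → O₂ + 4H⁺ + 4e⁻ → n(O₂) = 0.6228/4 = 0.1557 mol → 3.74 L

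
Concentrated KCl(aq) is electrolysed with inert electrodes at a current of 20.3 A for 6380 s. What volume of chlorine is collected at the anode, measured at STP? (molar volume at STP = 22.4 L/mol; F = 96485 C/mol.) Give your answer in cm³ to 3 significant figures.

Charge passed = 20.3 × 6380 = 1.295×10^5 C
n(e⁻) = Q/F = 1.295×10^5/96485 = 1.342 mol
2Cl⁻ → Cl₂ + 2e⁻, so n(Cl₂) = 1.342 / 2 = 0.6710 mol
V = 0.6710 × 22.4 = 15.03 L
= 15000 cm³

15000 cm³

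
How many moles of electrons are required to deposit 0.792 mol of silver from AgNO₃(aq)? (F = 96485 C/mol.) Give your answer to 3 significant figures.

0.792 mol

Ag⁺ + e⁻ → Ag, so n(e⁻) = 1 × 0.792 = 0.7920 mol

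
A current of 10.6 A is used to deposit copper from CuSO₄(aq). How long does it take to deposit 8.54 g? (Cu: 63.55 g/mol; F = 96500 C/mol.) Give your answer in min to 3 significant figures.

40.8 min

n(Cu) = 8.54 / 63.55 = 0.1344 mol
Cu²⁺ + 2e⁻ → Cu, so n(e⁻) = 2 × 0.1344 = 0.2688 mol
Q = 0.2688 × 96500 = 25940 C
t = Q / I = 25940 / 10.6 = 2447 s = 40.8 min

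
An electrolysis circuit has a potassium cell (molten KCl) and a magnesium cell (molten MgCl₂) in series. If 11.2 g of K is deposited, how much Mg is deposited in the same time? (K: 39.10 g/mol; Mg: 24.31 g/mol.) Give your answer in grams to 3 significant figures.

3.48 g

n(K) = 11.2 / 39.10 = 0.2864 mol
K⁺ + e⁻ → K, so n(e⁻) = 0.2864 mol
The cells are in series, so the same charge (and hence the same n(e⁻) = 0.2864 mol) passes through both.
Mg²⁺ + 2e⁻ → Mg, so n(Mg) = 0.2864 / 2 = 0.1432 mol
m(Mg) = 0.1432 × 24.31 = 3.48 g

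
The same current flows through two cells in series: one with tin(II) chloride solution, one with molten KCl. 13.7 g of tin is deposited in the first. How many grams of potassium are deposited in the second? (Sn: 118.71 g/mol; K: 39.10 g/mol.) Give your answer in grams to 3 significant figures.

9.02 g

n(Sn) = 13.7 / 118.71 = 0.1154 mol
Sn²⁺ + 2e⁻ → Sn, so n(e⁻) = 2 × 0.1154 = 0.2308 mol
In series, the same 0.2308 mol of electrons flows through the second cell.
K⁺ + e⁻ → K, so n(K) = 0.2308 mol
m(K) = 0.2308 × 39.10 = 9.02 g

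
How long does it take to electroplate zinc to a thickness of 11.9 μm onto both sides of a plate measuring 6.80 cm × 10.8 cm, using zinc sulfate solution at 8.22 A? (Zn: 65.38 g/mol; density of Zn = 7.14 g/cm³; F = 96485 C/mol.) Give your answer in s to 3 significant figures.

448 s

Plated area = 2 × 6.80 × 10.8 = 146.9 cm²
Volume = 146.9 × 11.9×10⁻⁴ cm = 0.1748 cm³
m(Zn) = 0.1748 × 7.14 = 1.248 g
n(Zn) = 1.248 / 65.38 = 0.01909 mol; n(e⁻) = 2 × 0.01909 = 0.03818 mol
Q = 0.03818 × 96485 = 3684 C
t = 3684 / 8.22 = 448.2 s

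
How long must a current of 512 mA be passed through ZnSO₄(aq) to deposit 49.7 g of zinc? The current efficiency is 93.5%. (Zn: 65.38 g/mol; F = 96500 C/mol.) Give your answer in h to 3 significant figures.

n(Zn) = 49.7 / 65.38 = 0.7602 mol
Zn²⁺ + 2e⁻ → Zn, so n(e⁻) = 2 × 0.7602 = 1.520 mol
Q = 1.520 × 96500 / 0.935 = 1.569×10^5 C
t = Q / I = 1.569×10^5 / 0.512 = 3.064×10^5 s = 85.1 h

85.1 h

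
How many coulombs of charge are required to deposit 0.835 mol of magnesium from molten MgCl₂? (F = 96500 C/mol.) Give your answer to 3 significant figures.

1.61×10^5 C

Mg²⁺ + 2e⁻ → Mg, so n(e⁻) = 2 × 0.835 = 1.670 mol
Q = 1.670 × 96500 = 1.612×10^5 C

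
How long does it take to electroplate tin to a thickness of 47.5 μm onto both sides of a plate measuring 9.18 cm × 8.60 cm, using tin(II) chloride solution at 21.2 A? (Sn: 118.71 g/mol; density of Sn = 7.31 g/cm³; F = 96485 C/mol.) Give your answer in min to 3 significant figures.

7.01 min

Plated area = 2 × 9.18 × 8.60 = 157.9 cm²
Volume = 157.9 × 47.5×10⁻⁴ cm = 0.7500 cm³
m(Sn) = 0.7500 × 7.31 = 5.483 g
n(Sn) = 5.483 / 118.71 = 0.04619 mol; n(e⁻) = 2 × 0.04619 = 0.09238 mol
Q = 0.09238 × 96485 = 8913 C
t = 8913 / 21.2 = 420.4 s = 7.01 min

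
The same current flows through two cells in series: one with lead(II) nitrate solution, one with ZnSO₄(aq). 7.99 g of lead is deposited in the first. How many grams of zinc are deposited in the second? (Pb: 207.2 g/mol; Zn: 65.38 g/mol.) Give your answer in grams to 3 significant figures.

2.52 g

n(Pb) = 7.99 / 207.2 = 0.03856 mol
Pb²⁺ + 2e⁻ → Pb, so n(e⁻) = 2 × 0.03856 = 0.07712 mol
In series, the same 0.07712 mol of electrons flows through the second cell.
Zn²⁺ + 2e⁻ → Zn, so n(Zn) = 0.07712 / 2 = 0.03856 mol
m(Zn) = 0.03856 × 65.38 = 2.52 g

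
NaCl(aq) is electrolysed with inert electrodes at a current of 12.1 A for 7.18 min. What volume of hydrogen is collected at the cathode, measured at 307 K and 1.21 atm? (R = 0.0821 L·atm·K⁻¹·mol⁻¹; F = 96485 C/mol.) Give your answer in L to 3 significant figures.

0.563 L

Charge passed = 12.1 × 430.8 = 5213 C
n(e⁻) = 5213 / 96485 = 0.05403 mol
2H⁺ + 2e⁻ → H₂, so n(H₂) = 0.05403 / 2 = 0.02702 mol
V = nRT/P = 0.02702 × 0.0821 × 307 / 1.21 = 0.5628 L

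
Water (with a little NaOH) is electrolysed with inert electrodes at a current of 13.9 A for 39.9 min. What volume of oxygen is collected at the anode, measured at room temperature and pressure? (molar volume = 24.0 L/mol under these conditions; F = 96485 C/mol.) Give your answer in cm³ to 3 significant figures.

2070 cm³

Q = 13.9 A × 2394 s = 33280 C
n(e⁻) = Q/F = 33280/96485 = 0.3449 mol
2H₂O → O₂ + 4H⁺ + 4e⁻, so n(O₂) = 0.3449 / 4 = 0.08623 mol
V = 0.08623 × 24.0 = 2.070 L
= 2070 cm³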